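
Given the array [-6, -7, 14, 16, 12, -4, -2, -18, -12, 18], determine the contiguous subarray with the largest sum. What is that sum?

Using Kadane's algorithm on [-6, -7, 14, 16, 12, -4, -2, -18, -12, 18]:

Scanning through the array:
Position 1 (value -7): max_ending_here = -7, max_so_far = -6
Position 2 (value 14): max_ending_here = 14, max_so_far = 14
Position 3 (value 16): max_ending_here = 30, max_so_far = 30
Position 4 (value 12): max_ending_here = 42, max_so_far = 42
Position 5 (value -4): max_ending_here = 38, max_so_far = 42
Position 6 (value -2): max_ending_here = 36, max_so_far = 42
Position 7 (value -18): max_ending_here = 18, max_so_far = 42
Position 8 (value -12): max_ending_here = 6, max_so_far = 42
Position 9 (value 18): max_ending_here = 24, max_so_far = 42

Maximum subarray: [14, 16, 12]
Maximum sum: 42

The maximum subarray is [14, 16, 12] with sum 42. This subarray runs from index 2 to index 4.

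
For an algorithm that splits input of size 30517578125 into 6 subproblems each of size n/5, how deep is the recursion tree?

For divide and conquer with division factor 5:

Problem sizes at each level:
Level 0: 30517578125
Level 1: 6103515625
Level 2: 1220703125
Level 3: 244140625
Level 4: 48828125
Level 5: 9765625
Level 6: 1953125
Level 7: 390625
Level 8: 78125
Level 9: 15625
Level 10: 3125
Level 11: 625
Level 12: 125
Level 13: 25
Level 14: 5
Level 15: 1

The root is level 0 and the size-1 base case is level 15 (the tree spans levels 0 through 15, i.e. 16 levels counting the root), so the depth is the number of divisions: log_5(30517578125) = 15

The recursion tree depth is log_5(30517578125) = 15. At each level, the problem size is divided by 5, so it takes 15 divisions to reduce to a base case of size 1. The algorithm makes 6 recursive calls at each level.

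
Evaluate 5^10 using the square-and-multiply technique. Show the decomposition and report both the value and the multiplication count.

Computing 5^10 by squaring (build up from 5^1; each line after the first costs one multiplication):

5^1 = 5
5^2 = (5^1)^2 = 5^2 = 25
5^4 = (5^2)^2 = 25^2 = 625
5^5 = 5 * 5^4 = 5 * 625 = 3125
5^10 = (5^5)^2 = 3125^2 = 9765625

Result: 9765625
Multiplications needed: 4 (4 lines after 5^1)

5^10 = 9765625. Using exponentiation by squaring, this requires 4 multiplications. The key idea: if the exponent is even, square the half-power; if odd, multiply by the base once.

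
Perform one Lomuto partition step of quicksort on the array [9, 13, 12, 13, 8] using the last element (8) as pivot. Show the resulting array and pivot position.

Lomuto partition with pivot = 8:

Initial array: [9, 13, 12, 13, 8]

arr[0]=9 > 8: no swap
arr[1]=13 > 8: no swap
arr[2]=12 > 8: no swap
arr[3]=13 > 8: no swap

Place pivot at position 0: [8, 13, 12, 13, 9]
Pivot position: 0

After partitioning with pivot 8, the array becomes [8, 13, 12, 13, 9]. The pivot is placed at index 0. All elements to the left of the pivot are <= 8, and all elements to the right are > 8.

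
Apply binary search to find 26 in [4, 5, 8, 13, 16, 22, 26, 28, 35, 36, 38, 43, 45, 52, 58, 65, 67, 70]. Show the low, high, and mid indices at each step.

Binary search for 26 in [4, 5, 8, 13, 16, 22, 26, 28, 35, 36, 38, 43, 45, 52, 58, 65, 67, 70]:

lo=0, hi=17, mid=8, arr[mid]=35 -> 35 > 26, search left half
lo=0, hi=7, mid=3, arr[mid]=13 -> 13 < 26, search right half
lo=4, hi=7, mid=5, arr[mid]=22 -> 22 < 26, search right half
lo=6, hi=7, mid=6, arr[mid]=26 -> Found target at index 6!

Binary search finds 26 at index 6 after 4 comparisons. The search repeatedly halves the search space by comparing with the middle element.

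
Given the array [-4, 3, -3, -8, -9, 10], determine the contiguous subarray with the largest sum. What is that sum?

Using Kadane's algorithm on [-4, 3, -3, -8, -9, 10]:

Scanning through the array:
Position 1 (value 3): max_ending_here = 3, max_so_far = 3
Position 2 (value -3): max_ending_here = 0, max_so_far = 3
Position 3 (value -8): max_ending_here = -8, max_so_far = 3
Position 4 (value -9): max_ending_here = -9, max_so_far = 3
Position 5 (value 10): max_ending_here = 10, max_so_far = 10

Maximum subarray: [10]
Maximum sum: 10

The maximum subarray is [10] with sum 10. This subarray runs from index 5 to index 5.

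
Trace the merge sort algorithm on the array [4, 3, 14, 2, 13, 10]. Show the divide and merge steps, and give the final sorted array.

Merge sort trace:

Split: [4, 3, 14, 2, 13, 10] -> [4, 3, 14] and [2, 13, 10]
  Split: [4, 3, 14] -> [4] and [3, 14]
    Split: [3, 14] -> [3] and [14]
    Merge: [3] + [14] -> [3, 14]
  Merge: [4] + [3, 14] -> [3, 4, 14]
  Split: [2, 13, 10] -> [2] and [13, 10]
    Split: [13, 10] -> [13] and [10]
    Merge: [13] + [10] -> [10, 13]
  Merge: [2] + [10, 13] -> [2, 10, 13]
Merge: [3, 4, 14] + [2, 10, 13] -> [2, 3, 4, 10, 13, 14]

Final sorted array: [2, 3, 4, 10, 13, 14]

The merge sort proceeds by recursively splitting the array and merging sorted halves.
After all merges, the sorted array is [2, 3, 4, 10, 13, 14].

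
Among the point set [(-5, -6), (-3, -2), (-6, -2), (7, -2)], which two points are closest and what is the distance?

Computing all pairwise distances among 4 points:

d((-5, -6), (-3, -2)) = 4.4721
d((-5, -6), (-6, -2)) = 4.1231
d((-5, -6), (7, -2)) = 12.6491
d((-3, -2), (-6, -2)) = 3.0 <-- minimum
d((-3, -2), (7, -2)) = 10.0
d((-6, -2), (7, -2)) = 13.0

Closest pair: (-3, -2) and (-6, -2) with distance 3.0

The closest pair is (-3, -2) and (-6, -2) with Euclidean distance 3.0. For 4 points, brute-force pairwise comparison is shown above. For large n, the divide-and-conquer algorithm (sort by x, recurse on halves, check the dividing strip) achieves O(n log n).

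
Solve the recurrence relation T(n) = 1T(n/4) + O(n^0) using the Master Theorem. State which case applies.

Master Theorem for T(n) = 1T(n/4) + O(n^0):

a = 1, b = 4, c = 0
log_b(a) = log_4(1) = 0.0000

Case 2: c = 0 = log_4(1) = 0.0000
T(n) = O(n^0 log n) = O(log n)

For T(n) = 1T(n/4) + O(n^0): log_4(1) = 0.0000. This is Case 2 of the Master Theorem (c = log_b(a), equal work at all levels), giving O(log n).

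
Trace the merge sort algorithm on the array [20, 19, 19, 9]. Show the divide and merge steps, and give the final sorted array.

Merge sort trace:

Split: [20, 19, 19, 9] -> [20, 19] and [19, 9]
  Split: [20, 19] -> [20] and [19]
  Merge: [20] + [19] -> [19, 20]
  Split: [19, 9] -> [19] and [9]
  Merge: [19] + [9] -> [9, 19]
Merge: [19, 20] + [9, 19] -> [9, 19, 19, 20]

Final sorted array: [9, 19, 19, 20]

The merge sort proceeds by recursively splitting the array and merging sorted halves.
After all merges, the sorted array is [9, 19, 19, 20].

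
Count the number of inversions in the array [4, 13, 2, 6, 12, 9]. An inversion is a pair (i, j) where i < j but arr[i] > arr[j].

Finding inversions in [4, 13, 2, 6, 12, 9]:

(0, 2): arr[0]=4 > arr[2]=2
(1, 2): arr[1]=13 > arr[2]=2
(1, 3): arr[1]=13 > arr[3]=6
(1, 4): arr[1]=13 > arr[4]=12
(1, 5): arr[1]=13 > arr[5]=9
(4, 5): arr[4]=12 > arr[5]=9

Total inversions: 6

The array has 6 inversion(s): (0,2), (1,2), (1,3), (1,4), (1,5), (4,5). Each pair (i,j) satisfies i < j and arr[i] > arr[j].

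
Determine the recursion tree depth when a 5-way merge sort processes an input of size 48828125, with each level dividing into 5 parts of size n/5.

For divide and conquer with division factor 5:

Problem sizes at each level:
Level 0: 48828125
Level 1: 9765625
Level 2: 1953125
Level 3: 390625
Level 4: 78125
Level 5: 15625
Level 6: 3125
Level 7: 625
Level 8: 125
Level 9: 25
Level 10: 5
Level 11: 1

The root is level 0 and the size-1 base case is level 11 (the tree spans levels 0 through 11, i.e. 12 levels counting the root), so the depth is the number of divisions: log_5(48828125) = 11

The recursion tree depth is log_5(48828125) = 11. At each level, the problem size is divided by 5, so it takes 11 divisions to reduce to a base case of size 1. The algorithm makes 5 recursive calls at each level.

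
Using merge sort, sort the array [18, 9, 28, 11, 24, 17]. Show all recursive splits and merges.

Merge sort trace:

Split: [18, 9, 28, 11, 24, 17] -> [18, 9, 28] and [11, 24, 17]
  Split: [18, 9, 28] -> [18] and [9, 28]
    Split: [9, 28] -> [9] and [28]
    Merge: [9] + [28] -> [9, 28]
  Merge: [18] + [9, 28] -> [9, 18, 28]
  Split: [11, 24, 17] -> [11] and [24, 17]
    Split: [24, 17] -> [24] and [17]
    Merge: [24] + [17] -> [17, 24]
  Merge: [11] + [17, 24] -> [11, 17, 24]
Merge: [9, 18, 28] + [11, 17, 24] -> [9, 11, 17, 18, 24, 28]

Final sorted array: [9, 11, 17, 18, 24, 28]

The merge sort proceeds by recursively splitting the array and merging sorted halves.
After all merges, the sorted array is [9, 11, 17, 18, 24, 28].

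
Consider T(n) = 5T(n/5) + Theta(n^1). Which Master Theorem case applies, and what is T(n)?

Master Theorem for T(n) = 5T(n/5) + O(n^1):

a = 5, b = 5, c = 1
log_b(a) = log_5(5) = 1.0000

Case 2: c = 1 = log_5(5) = 1.0000
T(n) = O(n^1 log n) = O(n log n)

For T(n) = 5T(n/5) + O(n^1): log_5(5) = 1.0000. This is Case 2 of the Master Theorem (c = log_b(a), equal work at all levels), giving O(n log n).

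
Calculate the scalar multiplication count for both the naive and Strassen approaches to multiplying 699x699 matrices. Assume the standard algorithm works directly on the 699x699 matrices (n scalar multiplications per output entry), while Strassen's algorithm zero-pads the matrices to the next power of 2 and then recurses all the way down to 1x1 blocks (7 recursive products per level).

Matrix multiplication for 699x699 matrices:

Strassen's algorithm requires power-of-2 dimensions. Pad 699x699 to 1024x1024 (next power of 2).

Standard algorithm: 699^3 = 341532099 multiplications
Strassen's algorithm: 7^(log2(1024)) = 7^10 = 282475249 multiplications
Savings: 341532099 - 282475249 = 59056850 multiplications

Standard: 341532099 multiplications (699^3). Strassen: 282475249 multiplications (7^10, after padding to 1024x1024). Strassen reduces 8 recursive multiplications to 7 at each level.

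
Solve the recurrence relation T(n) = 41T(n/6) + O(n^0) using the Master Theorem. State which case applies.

Master Theorem for T(n) = 41T(n/6) + O(n^0):

a = 41, b = 6, c = 0
log_b(a) = log_6(41) = 2.0726

Case 1: c = 0 < log_6(41) = 2.0726
T(n) = O(n^(log_6 41))

For T(n) = 41T(n/6) + O(n^0): log_6(41) = 2.0726. This is Case 1 of the Master Theorem (c < log_b(a), work dominated by leaves), giving O(n^(log_6 41)).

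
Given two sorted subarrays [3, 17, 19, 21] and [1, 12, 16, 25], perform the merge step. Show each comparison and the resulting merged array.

Merging process:

Compare 3 vs 1: take 1 from right. Merged: [1]
Compare 3 vs 12: take 3 from left. Merged: [1, 3]
Compare 17 vs 12: take 12 from right. Merged: [1, 3, 12]
Compare 17 vs 16: take 16 from right. Merged: [1, 3, 12, 16]
Compare 17 vs 25: take 17 from left. Merged: [1, 3, 12, 16, 17]
Compare 19 vs 25: take 19 from left. Merged: [1, 3, 12, 16, 17, 19]
Compare 21 vs 25: take 21 from left. Merged: [1, 3, 12, 16, 17, 19, 21]
Append remaining from right: [25]. Merged: [1, 3, 12, 16, 17, 19, 21, 25]

Final merged array: [1, 3, 12, 16, 17, 19, 21, 25]
Total comparisons: 7

The merged array is [1, 3, 12, 16, 17, 19, 21, 25], requiring 7 comparisons. The merge step runs in O(n) time where n is the total number of elements.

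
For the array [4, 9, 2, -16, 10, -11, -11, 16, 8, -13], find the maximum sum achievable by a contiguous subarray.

Using Kadane's algorithm on [4, 9, 2, -16, 10, -11, -11, 16, 8, -13]:

Scanning through the array:
Position 1 (value 9): max_ending_here = 13, max_so_far = 13
Position 2 (value 2): max_ending_here = 15, max_so_far = 15
Position 3 (value -16): max_ending_here = -1, max_so_far = 15
Position 4 (value 10): max_ending_here = 10, max_so_far = 15
Position 5 (value -11): max_ending_here = -1, max_so_far = 15
Position 6 (value -11): max_ending_here = -11, max_so_far = 15
Position 7 (value 16): max_ending_here = 16, max_so_far = 16
Position 8 (value 8): max_ending_here = 24, max_so_far = 24
Position 9 (value -13): max_ending_here = 11, max_so_far = 24

Maximum subarray: [16, 8]
Maximum sum: 24

The maximum subarray is [16, 8] with sum 24. This subarray runs from index 7 to index 8.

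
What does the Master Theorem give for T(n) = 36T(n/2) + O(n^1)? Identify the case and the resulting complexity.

Master Theorem for T(n) = 36T(n/2) + O(n^1):

a = 36, b = 2, c = 1
log_b(a) = log_2(36) = 5.1699

Case 1: c = 1 < log_2(36) = 5.1699
T(n) = O(n^(log_2 36))

For T(n) = 36T(n/2) + O(n^1): log_2(36) = 5.1699. This is Case 1 of the Master Theorem (c < log_b(a), work dominated by leaves), giving O(n^(log_2 36)).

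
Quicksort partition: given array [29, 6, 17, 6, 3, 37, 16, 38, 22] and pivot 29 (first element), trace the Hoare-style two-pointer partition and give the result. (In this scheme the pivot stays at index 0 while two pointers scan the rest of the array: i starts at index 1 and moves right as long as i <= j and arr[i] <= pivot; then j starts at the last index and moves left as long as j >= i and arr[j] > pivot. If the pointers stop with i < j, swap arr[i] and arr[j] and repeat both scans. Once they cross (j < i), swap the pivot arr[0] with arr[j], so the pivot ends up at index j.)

Hoare-style two-pointer partition with pivot = 29:

Initial array: [29, 6, 17, 6, 3, 37, 16, 38, 22]

Pointers start at i = 1, j = 8.
i stops at index 5 (arr[5]=37 > 29), j stops at index 8 (arr[8]=22 <= 29): swap arr[5] and arr[8], array becomes [29, 6, 17, 6, 3, 22, 16, 38, 37]
i ends at 7, j ends at 6: the pointers have crossed (j < i), so scanning stops.

Swap pivot arr[0] with arr[6] to place pivot at position 6: [16, 6, 17, 6, 3, 22, 29, 38, 37]
Pivot position: 6

After partitioning with pivot 29, the array becomes [16, 6, 17, 6, 3, 22, 29, 38, 37]. The pivot is placed at index 6. All elements to the left of the pivot are <= 29, and all elements to the right are > 29.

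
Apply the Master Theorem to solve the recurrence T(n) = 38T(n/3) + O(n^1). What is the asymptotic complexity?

Master Theorem for T(n) = 38T(n/3) + O(n^1):

a = 38, b = 3, c = 1
log_b(a) = log_3(38) = 3.3111

Case 1: c = 1 < log_3(38) = 3.3111
T(n) = O(n^(log_3 38))

For T(n) = 38T(n/3) + O(n^1): log_3(38) = 3.3111. This is Case 1 of the Master Theorem (c < log_b(a), work dominated by leaves), giving O(n^(log_3 38)).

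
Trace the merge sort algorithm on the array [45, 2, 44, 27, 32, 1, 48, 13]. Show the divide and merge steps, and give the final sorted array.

Merge sort trace:

Split: [45, 2, 44, 27, 32, 1, 48, 13] -> [45, 2, 44, 27] and [32, 1, 48, 13]
  Split: [45, 2, 44, 27] -> [45, 2] and [44, 27]
    Split: [45, 2] -> [45] and [2]
    Merge: [45] + [2] -> [2, 45]
    Split: [44, 27] -> [44] and [27]
    Merge: [44] + [27] -> [27, 44]
  Merge: [2, 45] + [27, 44] -> [2, 27, 44, 45]
  Split: [32, 1, 48, 13] -> [32, 1] and [48, 13]
    Split: [32, 1] -> [32] and [1]
    Merge: [32] + [1] -> [1, 32]
    Split: [48, 13] -> [48] and [13]
    Merge: [48] + [13] -> [13, 48]
  Merge: [1, 32] + [13, 48] -> [1, 13, 32, 48]
Merge: [2, 27, 44, 45] + [1, 13, 32, 48] -> [1, 2, 13, 27, 32, 44, 45, 48]

Final sorted array: [1, 2, 13, 27, 32, 44, 45, 48]

The merge sort proceeds by recursively splitting the array and merging sorted halves.
After all merges, the sorted array is [1, 2, 13, 27, 32, 44, 45, 48].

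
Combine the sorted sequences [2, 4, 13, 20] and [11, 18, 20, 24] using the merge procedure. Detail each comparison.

Merging process:

Compare 2 vs 11: take 2 from left. Merged: [2]
Compare 4 vs 11: take 4 from left. Merged: [2, 4]
Compare 13 vs 11: take 11 from right. Merged: [2, 4, 11]
Compare 13 vs 18: take 13 from left. Merged: [2, 4, 11, 13]
Compare 20 vs 18: take 18 from right. Merged: [2, 4, 11, 13, 18]
Compare 20 vs 20: take 20 from left. Merged: [2, 4, 11, 13, 18, 20]
Append remaining from right: [20, 24]. Merged: [2, 4, 11, 13, 18, 20, 20, 24]

Final merged array: [2, 4, 11, 13, 18, 20, 20, 24]
Total comparisons: 6

The merged array is [2, 4, 11, 13, 18, 20, 20, 24], requiring 6 comparisons. The merge step runs in O(n) time where n is the total number of elements.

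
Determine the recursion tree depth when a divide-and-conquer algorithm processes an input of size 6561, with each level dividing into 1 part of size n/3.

For divide and conquer with division factor 3:

Problem sizes at each level:
Level 0: 6561
Level 1: 2187
Level 2: 729
Level 3: 243
Level 4: 81
Level 5: 27
Level 6: 9
Level 7: 3
Level 8: 1

The root is level 0 and the size-1 base case is level 8 (the tree spans levels 0 through 8, i.e. 9 levels counting the root), so the depth is the number of divisions: log_3(6561) = 8

The recursion tree depth is log_3(6561) = 8. At each level, the problem size is divided by 3, so it takes 8 divisions to reduce to a base case of size 1. The algorithm makes 1 recursive call at each level.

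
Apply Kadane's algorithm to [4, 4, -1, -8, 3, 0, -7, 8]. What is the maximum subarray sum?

Using Kadane's algorithm on [4, 4, -1, -8, 3, 0, -7, 8]:

Scanning through the array:
Position 1 (value 4): max_ending_here = 8, max_so_far = 8
Position 2 (value -1): max_ending_here = 7, max_so_far = 8
Position 3 (value -8): max_ending_here = -1, max_so_far = 8
Position 4 (value 3): max_ending_here = 3, max_so_far = 8
Position 5 (value 0): max_ending_here = 3, max_so_far = 8
Position 6 (value -7): max_ending_here = -4, max_so_far = 8
Position 7 (value 8): max_ending_here = 8, max_so_far = 8

Maximum subarray: [4, 4]
Maximum sum: 8

The maximum subarray is [4, 4] with sum 8. This subarray runs from index 0 to index 1.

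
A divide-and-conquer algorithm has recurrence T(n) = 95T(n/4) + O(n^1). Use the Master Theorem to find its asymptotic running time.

Master Theorem for T(n) = 95T(n/4) + O(n^1):

a = 95, b = 4, c = 1
log_b(a) = log_4(95) = 3.2849

Case 1: c = 1 < log_4(95) = 3.2849
T(n) = O(n^(log_4 95))

For T(n) = 95T(n/4) + O(n^1): log_4(95) = 3.2849. This is Case 1 of the Master Theorem (c < log_b(a), work dominated by leaves), giving O(n^(log_4 95)).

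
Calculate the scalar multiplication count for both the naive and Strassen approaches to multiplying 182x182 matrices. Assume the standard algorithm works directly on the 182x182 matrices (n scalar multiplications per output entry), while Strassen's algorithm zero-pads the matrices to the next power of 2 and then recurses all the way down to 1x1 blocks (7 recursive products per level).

Matrix multiplication for 182x182 matrices:

Strassen's algorithm requires power-of-2 dimensions. Pad 182x182 to 256x256 (next power of 2).

Standard algorithm: 182^3 = 6028568 multiplications
Strassen's algorithm: 7^(log2(256)) = 7^8 = 5764801 multiplications
Savings: 6028568 - 5764801 = 263767 multiplications

Standard: 6028568 multiplications (182^3). Strassen: 5764801 multiplications (7^8, after padding to 256x256). Strassen reduces 8 recursive multiplications to 7 at each level.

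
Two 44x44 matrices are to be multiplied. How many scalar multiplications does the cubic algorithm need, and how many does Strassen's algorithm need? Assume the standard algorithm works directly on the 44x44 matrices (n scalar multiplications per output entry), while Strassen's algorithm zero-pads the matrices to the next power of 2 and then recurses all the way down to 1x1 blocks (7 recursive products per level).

Matrix multiplication for 44x44 matrices:

Strassen's algorithm requires power-of-2 dimensions. Pad 44x44 to 64x64 (next power of 2).

Standard algorithm: 44^3 = 85184 multiplications
Strassen's algorithm: 7^(log2(64)) = 7^6 = 117649 multiplications
Difference: 85184 - 117649 = -32465 (Strassen uses MORE here due to padding overhead — for small or just-over-power-of-2 n, padding can outweigh the per-level savings)

Standard: 85184 multiplications (44^3). Strassen: 117649 multiplications (7^6, after padding to 64x64). Strassen reduces 8 recursive multiplications to 7 at each level.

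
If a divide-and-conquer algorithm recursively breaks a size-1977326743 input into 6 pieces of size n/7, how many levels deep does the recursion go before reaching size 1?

For divide and conquer with division factor 7:

Problem sizes at each level:
Level 0: 1977326743
Level 1: 282475249
Level 2: 40353607
Level 3: 5764801
Level 4: 823543
Level 5: 117649
Level 6: 16807
Level 7: 2401
Level 8: 343
Level 9: 49
Level 10: 7
Level 11: 1

The root is level 0 and the size-1 base case is level 11 (the tree spans levels 0 through 11, i.e. 12 levels counting the root), so the depth is the number of divisions: log_7(1977326743) = 11

The recursion tree depth is log_7(1977326743) = 11. At each level, the problem size is divided by 7, so it takes 11 divisions to reduce to a base case of size 1. The algorithm makes 6 recursive calls at each level.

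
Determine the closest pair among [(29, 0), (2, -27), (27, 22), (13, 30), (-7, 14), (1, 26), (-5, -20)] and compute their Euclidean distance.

Computing all pairwise distances among 7 points:

d((29, 0), (2, -27)) = 38.1838
d((29, 0), (27, 22)) = 22.0907
d((29, 0), (13, 30)) = 34.0
d((29, 0), (-7, 14)) = 38.6264
d((29, 0), (1, 26)) = 38.2099
d((29, 0), (-5, -20)) = 39.4462
d((2, -27), (27, 22)) = 55.0091
d((2, -27), (13, 30)) = 58.0517
d((2, -27), (-7, 14)) = 41.9762
d((2, -27), (1, 26)) = 53.0094
d((2, -27), (-5, -20)) = 9.8995 <-- minimum
d((27, 22), (13, 30)) = 16.1245
d((27, 22), (-7, 14)) = 34.9285
d((27, 22), (1, 26)) = 26.3059
d((27, 22), (-5, -20)) = 52.8015
d((13, 30), (-7, 14)) = 25.6125
d((13, 30), (1, 26)) = 12.6491
d((13, 30), (-5, -20)) = 53.1413
d((-7, 14), (1, 26)) = 14.4222
d((-7, 14), (-5, -20)) = 34.0588
d((1, 26), (-5, -20)) = 46.3897

Closest pair: (2, -27) and (-5, -20) with distance 9.8995

The closest pair is (2, -27) and (-5, -20) with Euclidean distance 9.8995. For 7 points, brute-force pairwise comparison is shown above. For large n, the divide-and-conquer algorithm (sort by x, recurse on halves, check the dividing strip) achieves O(n log n).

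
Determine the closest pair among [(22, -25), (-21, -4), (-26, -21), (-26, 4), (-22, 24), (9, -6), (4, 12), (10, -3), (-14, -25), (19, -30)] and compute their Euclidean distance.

Computing all pairwise distances among 10 points:

d((22, -25), (-21, -4)) = 47.8539
d((22, -25), (-26, -21)) = 48.1664
d((22, -25), (-26, 4)) = 56.0803
d((22, -25), (-22, 24)) = 65.8559
d((22, -25), (9, -6)) = 23.0217
d((22, -25), (4, 12)) = 41.1461
d((22, -25), (10, -3)) = 25.0599
d((22, -25), (-14, -25)) = 36.0
d((22, -25), (19, -30)) = 5.831
d((-21, -4), (-26, -21)) = 17.72
d((-21, -4), (-26, 4)) = 9.434
d((-21, -4), (-22, 24)) = 28.0179
d((-21, -4), (9, -6)) = 30.0666
d((-21, -4), (4, 12)) = 29.6816
d((-21, -4), (10, -3)) = 31.0161
d((-21, -4), (-14, -25)) = 22.1359
d((-21, -4), (19, -30)) = 47.7074
d((-26, -21), (-26, 4)) = 25.0
d((-26, -21), (-22, 24)) = 45.1774
d((-26, -21), (9, -6)) = 38.0789
d((-26, -21), (4, 12)) = 44.5982
d((-26, -21), (10, -3)) = 40.2492
d((-26, -21), (-14, -25)) = 12.6491
d((-26, -21), (19, -30)) = 45.8912
d((-26, 4), (-22, 24)) = 20.3961
d((-26, 4), (9, -6)) = 36.4005
d((-26, 4), (4, 12)) = 31.0483
d((-26, 4), (10, -3)) = 36.6742
d((-26, 4), (-14, -25)) = 31.3847
d((-26, 4), (19, -30)) = 56.4004
d((-22, 24), (9, -6)) = 43.1393
d((-22, 24), (4, 12)) = 28.6356
d((-22, 24), (10, -3)) = 41.8688
d((-22, 24), (-14, -25)) = 49.6488
d((-22, 24), (19, -30)) = 67.8012
d((9, -6), (4, 12)) = 18.6815
d((9, -6), (10, -3)) = 3.1623 <-- minimum
d((9, -6), (-14, -25)) = 29.8329
d((9, -6), (19, -30)) = 26.0
d((4, 12), (10, -3)) = 16.1555
d((4, 12), (-14, -25)) = 41.1461
d((4, 12), (19, -30)) = 44.5982
d((10, -3), (-14, -25)) = 32.5576
d((10, -3), (19, -30)) = 28.4605
d((-14, -25), (19, -30)) = 33.3766

Closest pair: (9, -6) and (10, -3) with distance 3.1623

The closest pair is (9, -6) and (10, -3) with Euclidean distance 3.1623. For 10 points, brute-force pairwise comparison is shown above. For large n, the divide-and-conquer algorithm (sort by x, recurse on halves, check the dividing strip) achieves O(n log n).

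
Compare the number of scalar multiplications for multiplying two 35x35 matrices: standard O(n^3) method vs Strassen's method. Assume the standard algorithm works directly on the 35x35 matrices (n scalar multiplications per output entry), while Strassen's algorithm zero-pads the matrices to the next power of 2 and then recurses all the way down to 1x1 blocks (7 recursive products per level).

Matrix multiplication for 35x35 matrices:

Strassen's algorithm requires power-of-2 dimensions. Pad 35x35 to 64x64 (next power of 2).

Standard algorithm: 35^3 = 42875 multiplications
Strassen's algorithm: 7^(log2(64)) = 7^6 = 117649 multiplications
Difference: 42875 - 117649 = -74774 (Strassen uses MORE here due to padding overhead — for small or just-over-power-of-2 n, padding can outweigh the per-level savings)

Standard: 42875 multiplications (35^3). Strassen: 117649 multiplications (7^6, after padding to 64x64). Strassen reduces 8 recursive multiplications to 7 at each level.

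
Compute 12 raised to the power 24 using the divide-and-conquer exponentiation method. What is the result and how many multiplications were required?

Computing 12^24 by squaring (build up from 12^1; each line after the first costs one multiplication):

12^1 = 12
12^2 = (12^1)^2 = 12^2 = 144
12^3 = 12 * 12^2 = 12 * 144 = 1728
12^6 = (12^3)^2 = 1728^2 = 2985984
12^12 = (12^6)^2 = 2985984^2 = 8916100448256
12^24 = (12^12)^2 = 8916100448256^2 = 79496847203390844133441536

Result: 79496847203390844133441536
Multiplications needed: 5 (5 lines after 12^1)

12^24 = 79496847203390844133441536. Using exponentiation by squaring, this requires 5 multiplications. The key idea: if the exponent is even, square the half-power; if odd, multiply by the base once.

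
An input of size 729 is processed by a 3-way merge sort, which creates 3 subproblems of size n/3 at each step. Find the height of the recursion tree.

For divide and conquer with division factor 3:

Problem sizes at each level:
Level 0: 729
Level 1: 243
Level 2: 81
Level 3: 27
Level 4: 9
Level 5: 3
Level 6: 1

The root is level 0 and the size-1 base case is level 6 (the tree spans levels 0 through 6, i.e. 7 levels counting the root), so the depth is the number of divisions: log_3(729) = 6

The recursion tree depth is log_3(729) = 6. At each level, the problem size is divided by 3, so it takes 6 divisions to reduce to a base case of size 1. The algorithm makes 3 recursive calls at each level.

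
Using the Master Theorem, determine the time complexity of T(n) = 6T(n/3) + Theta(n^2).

Master Theorem for T(n) = 6T(n/3) + O(n^2):

a = 6, b = 3, c = 2
log_b(a) = log_3(6) = 1.6309

Case 3: c = 2 > log_3(6) = 1.6309
T(n) = O(n^2) = O(n^2)

For T(n) = 6T(n/3) + O(n^2): log_3(6) = 1.6309. This is Case 3 of the Master Theorem (c > log_b(a), work dominated by root), giving O(n^2).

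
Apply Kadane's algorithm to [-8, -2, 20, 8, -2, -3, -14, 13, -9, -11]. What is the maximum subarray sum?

Using Kadane's algorithm on [-8, -2, 20, 8, -2, -3, -14, 13, -9, -11]:

Scanning through the array:
Position 1 (value -2): max_ending_here = -2, max_so_far = -2
Position 2 (value 20): max_ending_here = 20, max_so_far = 20
Position 3 (value 8): max_ending_here = 28, max_so_far = 28
Position 4 (value -2): max_ending_here = 26, max_so_far = 28
Position 5 (value -3): max_ending_here = 23, max_so_far = 28
Position 6 (value -14): max_ending_here = 9, max_so_far = 28
Position 7 (value 13): max_ending_here = 22, max_so_far = 28
Position 8 (value -9): max_ending_here = 13, max_so_far = 28
Position 9 (value -11): max_ending_here = 2, max_so_far = 28

Maximum subarray: [20, 8]
Maximum sum: 28

The maximum subarray is [20, 8] with sum 28. This subarray runs from index 2 to index 3.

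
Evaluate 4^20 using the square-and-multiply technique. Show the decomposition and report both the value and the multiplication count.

Computing 4^20 by squaring (build up from 4^1; each line after the first costs one multiplication):

4^1 = 4
4^2 = (4^1)^2 = 4^2 = 16
4^4 = (4^2)^2 = 16^2 = 256
4^5 = 4 * 4^4 = 4 * 256 = 1024
4^10 = (4^5)^2 = 1024^2 = 1048576
4^20 = (4^10)^2 = 1048576^2 = 1099511627776

Result: 1099511627776
Multiplications needed: 5 (5 lines after 4^1)

4^20 = 1099511627776. Using exponentiation by squaring, this requires 5 multiplications. The key idea: if the exponent is even, square the half-power; if odd, multiply by the base once.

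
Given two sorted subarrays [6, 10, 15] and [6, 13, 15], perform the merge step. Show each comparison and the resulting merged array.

Merging process:

Compare 6 vs 6: take 6 from left. Merged: [6]
Compare 10 vs 6: take 6 from right. Merged: [6, 6]
Compare 10 vs 13: take 10 from left. Merged: [6, 6, 10]
Compare 15 vs 13: take 13 from right. Merged: [6, 6, 10, 13]
Compare 15 vs 15: take 15 from left. Merged: [6, 6, 10, 13, 15]
Append remaining from right: [15]. Merged: [6, 6, 10, 13, 15, 15]

Final merged array: [6, 6, 10, 13, 15, 15]
Total comparisons: 5

The merged array is [6, 6, 10, 13, 15, 15], requiring 5 comparisons. The merge step runs in O(n) time where n is the total number of elements.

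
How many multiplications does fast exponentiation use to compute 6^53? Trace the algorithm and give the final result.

Computing 6^53 by squaring (build up from 6^1; each line after the first costs one multiplication):

6^1 = 6
6^2 = (6^1)^2 = 6^2 = 36
6^3 = 6 * 6^2 = 6 * 36 = 216
6^6 = (6^3)^2 = 216^2 = 46656
6^12 = (6^6)^2 = 46656^2 = 2176782336
6^13 = 6 * 6^12 = 6 * 2176782336 = 13060694016
6^26 = (6^13)^2 = 13060694016^2 = 170581728179578208256
6^52 = (6^26)^2 = 170581728179578208256^2 = 29098125988731506183153025616435306561536
6^53 = 6 * 6^52 = 6 * 29098125988731506183153025616435306561536 = 174588755932389037098918153698611839369216

Result: 174588755932389037098918153698611839369216
Multiplications needed: 8 (8 lines after 6^1)

6^53 = 174588755932389037098918153698611839369216. Using exponentiation by squaring, this requires 8 multiplications. The key idea: if the exponent is even, square the half-power; if odd, multiply by the base once.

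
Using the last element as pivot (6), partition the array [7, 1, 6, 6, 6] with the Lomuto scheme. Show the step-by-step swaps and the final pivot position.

Lomuto partition with pivot = 6:

Initial array: [7, 1, 6, 6, 6]

arr[0]=7 > 6: no swap
arr[1]=1 <= 6: swap with position 0, array becomes [1, 7, 6, 6, 6]
arr[2]=6 <= 6: swap with position 1, array becomes [1, 6, 7, 6, 6]
arr[3]=6 <= 6: swap with position 2, array becomes [1, 6, 6, 7, 6]

Place pivot at position 3: [1, 6, 6, 6, 7]
Pivot position: 3

After partitioning with pivot 6, the array becomes [1, 6, 6, 6, 7]. The pivot is placed at index 3. All elements to the left of the pivot are <= 6, and all elements to the right are > 6.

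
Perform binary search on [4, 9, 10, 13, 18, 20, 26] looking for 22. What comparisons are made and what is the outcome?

Binary search for 22 in [4, 9, 10, 13, 18, 20, 26]:

lo=0, hi=6, mid=3, arr[mid]=13 -> 13 < 22, search right half
lo=4, hi=6, mid=5, arr[mid]=20 -> 20 < 22, search right half
lo=6, hi=6, mid=6, arr[mid]=26 -> 26 > 22, search left half
lo=6 > hi=5, target 22 not found

Binary search determines that 22 is not in the array after 3 comparisons. The search space was exhausted without finding the target.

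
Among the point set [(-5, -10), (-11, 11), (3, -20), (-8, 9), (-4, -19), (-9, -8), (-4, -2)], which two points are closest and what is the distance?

Computing all pairwise distances among 7 points:

d((-5, -10), (-11, 11)) = 21.8403
d((-5, -10), (3, -20)) = 12.8062
d((-5, -10), (-8, 9)) = 19.2354
d((-5, -10), (-4, -19)) = 9.0554
d((-5, -10), (-9, -8)) = 4.4721
d((-5, -10), (-4, -2)) = 8.0623
d((-11, 11), (3, -20)) = 34.0147
d((-11, 11), (-8, 9)) = 3.6056 <-- minimum
d((-11, 11), (-4, -19)) = 30.8058
d((-11, 11), (-9, -8)) = 19.105
d((-11, 11), (-4, -2)) = 14.7648
d((3, -20), (-8, 9)) = 31.0161
d((3, -20), (-4, -19)) = 7.0711
d((3, -20), (-9, -8)) = 16.9706
d((3, -20), (-4, -2)) = 19.3132
d((-8, 9), (-4, -19)) = 28.2843
d((-8, 9), (-9, -8)) = 17.0294
d((-8, 9), (-4, -2)) = 11.7047
d((-4, -19), (-9, -8)) = 12.083
d((-4, -19), (-4, -2)) = 17.0
d((-9, -8), (-4, -2)) = 7.8102

Closest pair: (-11, 11) and (-8, 9) with distance 3.6056

The closest pair is (-11, 11) and (-8, 9) with Euclidean distance 3.6056. For 7 points, brute-force pairwise comparison is shown above. For large n, the divide-and-conquer algorithm (sort by x, recurse on halves, check the dividing strip) achieves O(n log n).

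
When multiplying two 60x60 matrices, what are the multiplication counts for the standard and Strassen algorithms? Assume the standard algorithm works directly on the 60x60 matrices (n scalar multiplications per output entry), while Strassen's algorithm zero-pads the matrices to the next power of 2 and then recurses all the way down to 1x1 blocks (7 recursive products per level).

Matrix multiplication for 60x60 matrices:

Strassen's algorithm requires power-of-2 dimensions. Pad 60x60 to 64x64 (next power of 2).

Standard algorithm: 60^3 = 216000 multiplications
Strassen's algorithm: 7^(log2(64)) = 7^6 = 117649 multiplications
Savings: 216000 - 117649 = 98351 multiplications

Standard: 216000 multiplications (60^3). Strassen: 117649 multiplications (7^6, after padding to 64x64). Strassen reduces 8 recursive multiplications to 7 at each level.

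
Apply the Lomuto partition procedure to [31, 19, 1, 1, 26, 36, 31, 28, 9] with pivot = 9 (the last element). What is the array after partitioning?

Lomuto partition with pivot = 9:

Initial array: [31, 19, 1, 1, 26, 36, 31, 28, 9]

arr[0]=31 > 9: no swap
arr[1]=19 > 9: no swap
arr[2]=1 <= 9: swap with position 0, array becomes [1, 19, 31, 1, 26, 36, 31, 28, 9]
arr[3]=1 <= 9: swap with position 1, array becomes [1, 1, 31, 19, 26, 36, 31, 28, 9]
arr[4]=26 > 9: no swap
arr[5]=36 > 9: no swap
arr[6]=31 > 9: no swap
arr[7]=28 > 9: no swap

Place pivot at position 2: [1, 1, 9, 19, 26, 36, 31, 28, 31]
Pivot position: 2

After partitioning with pivot 9, the array becomes [1, 1, 9, 19, 26, 36, 31, 28, 31]. The pivot is placed at index 2. All elements to the left of the pivot are <= 9, and all elements to the right are > 9.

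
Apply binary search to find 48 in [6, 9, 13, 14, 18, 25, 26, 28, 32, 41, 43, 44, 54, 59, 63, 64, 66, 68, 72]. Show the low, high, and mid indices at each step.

Binary search for 48 in [6, 9, 13, 14, 18, 25, 26, 28, 32, 41, 43, 44, 54, 59, 63, 64, 66, 68, 72]:

lo=0, hi=18, mid=9, arr[mid]=41 -> 41 < 48, search right half
lo=10, hi=18, mid=14, arr[mid]=63 -> 63 > 48, search left half
lo=10, hi=13, mid=11, arr[mid]=44 -> 44 < 48, search right half
lo=12, hi=13, mid=12, arr[mid]=54 -> 54 > 48, search left half
lo=12 > hi=11, target 48 not found

Binary search determines that 48 is not in the array after 4 comparisons. The search space was exhausted without finding the target.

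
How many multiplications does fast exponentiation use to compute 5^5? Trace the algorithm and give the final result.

Computing 5^5 by squaring (build up from 5^1; each line after the first costs one multiplication):

5^1 = 5
5^2 = (5^1)^2 = 5^2 = 25
5^4 = (5^2)^2 = 25^2 = 625
5^5 = 5 * 5^4 = 5 * 625 = 3125

Result: 3125
Multiplications needed: 3 (3 lines after 5^1)

5^5 = 3125. Using exponentiation by squaring, this requires 3 multiplications. The key idea: if the exponent is even, square the half-power; if odd, multiply by the base once.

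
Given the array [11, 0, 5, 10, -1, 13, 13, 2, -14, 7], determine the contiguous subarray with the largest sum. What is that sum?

Using Kadane's algorithm on [11, 0, 5, 10, -1, 13, 13, 2, -14, 7]:

Scanning through the array:
Position 1 (value 0): max_ending_here = 11, max_so_far = 11
Position 2 (value 5): max_ending_here = 16, max_so_far = 16
Position 3 (value 10): max_ending_here = 26, max_so_far = 26
Position 4 (value -1): max_ending_here = 25, max_so_far = 26
Position 5 (value 13): max_ending_here = 38, max_so_far = 38
Position 6 (value 13): max_ending_here = 51, max_so_far = 51
Position 7 (value 2): max_ending_here = 53, max_so_far = 53
Position 8 (value -14): max_ending_here = 39, max_so_far = 53
Position 9 (value 7): max_ending_here = 46, max_so_far = 53

Maximum subarray: [11, 0, 5, 10, -1, 13, 13, 2]
Maximum sum: 53

The maximum subarray is [11, 0, 5, 10, -1, 13, 13, 2] with sum 53. This subarray runs from index 0 to index 7.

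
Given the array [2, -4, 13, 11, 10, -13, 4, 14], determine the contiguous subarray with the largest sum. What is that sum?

Using Kadane's algorithm on [2, -4, 13, 11, 10, -13, 4, 14]:

Scanning through the array:
Position 1 (value -4): max_ending_here = -2, max_so_far = 2
Position 2 (value 13): max_ending_here = 13, max_so_far = 13
Position 3 (value 11): max_ending_here = 24, max_so_far = 24
Position 4 (value 10): max_ending_here = 34, max_so_far = 34
Position 5 (value -13): max_ending_here = 21, max_so_far = 34
Position 6 (value 4): max_ending_here = 25, max_so_far = 34
Position 7 (value 14): max_ending_here = 39, max_so_far = 39

Maximum subarray: [13, 11, 10, -13, 4, 14]
Maximum sum: 39

The maximum subarray is [13, 11, 10, -13, 4, 14] with sum 39. This subarray runs from index 2 to index 7.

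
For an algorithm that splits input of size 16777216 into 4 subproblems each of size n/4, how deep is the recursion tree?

For divide and conquer with division factor 4:

Problem sizes at each level:
Level 0: 16777216
Level 1: 4194304
Level 2: 1048576
Level 3: 262144
Level 4: 65536
Level 5: 16384
Level 6: 4096
Level 7: 1024
Level 8: 256
Level 9: 64
Level 10: 16
Level 11: 4
Level 12: 1

The root is level 0 and the size-1 base case is level 12 (the tree spans levels 0 through 12, i.e. 13 levels counting the root), so the depth is the number of divisions: log_4(16777216) = 12

The recursion tree depth is log_4(16777216) = 12. At each level, the problem size is divided by 4, so it takes 12 divisions to reduce to a base case of size 1. The algorithm makes 4 recursive calls at each level.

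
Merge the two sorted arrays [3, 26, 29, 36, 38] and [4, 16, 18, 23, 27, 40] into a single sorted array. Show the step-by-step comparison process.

Merging process:

Compare 3 vs 4: take 3 from left. Merged: [3]
Compare 26 vs 4: take 4 from right. Merged: [3, 4]
Compare 26 vs 16: take 16 from right. Merged: [3, 4, 16]
Compare 26 vs 18: take 18 from right. Merged: [3, 4, 16, 18]
Compare 26 vs 23: take 23 from right. Merged: [3, 4, 16, 18, 23]
Compare 26 vs 27: take 26 from left. Merged: [3, 4, 16, 18, 23, 26]
Compare 29 vs 27: take 27 from right. Merged: [3, 4, 16, 18, 23, 26, 27]
Compare 29 vs 40: take 29 from left. Merged: [3, 4, 16, 18, 23, 26, 27, 29]
Compare 36 vs 40: take 36 from left. Merged: [3, 4, 16, 18, 23, 26, 27, 29, 36]
Compare 38 vs 40: take 38 from left. Merged: [3, 4, 16, 18, 23, 26, 27, 29, 36, 38]
Append remaining from right: [40]. Merged: [3, 4, 16, 18, 23, 26, 27, 29, 36, 38, 40]

Final merged array: [3, 4, 16, 18, 23, 26, 27, 29, 36, 38, 40]
Total comparisons: 10

The merged array is [3, 4, 16, 18, 23, 26, 27, 29, 36, 38, 40], requiring 10 comparisons. The merge step runs in O(n) time where n is the total number of elements.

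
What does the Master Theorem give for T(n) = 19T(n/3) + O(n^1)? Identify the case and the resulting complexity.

Master Theorem for T(n) = 19T(n/3) + O(n^1):

a = 19, b = 3, c = 1
log_b(a) = log_3(19) = 2.6801

Case 1: c = 1 < log_3(19) = 2.6801
T(n) = O(n^(log_3 19))

For T(n) = 19T(n/3) + O(n^1): log_3(19) = 2.6801. This is Case 1 of the Master Theorem (c < log_b(a), work dominated by leaves), giving O(n^(log_3 19)).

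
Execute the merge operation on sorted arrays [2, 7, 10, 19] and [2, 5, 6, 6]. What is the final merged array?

Merging process:

Compare 2 vs 2: take 2 from left. Merged: [2]
Compare 7 vs 2: take 2 from right. Merged: [2, 2]
Compare 7 vs 5: take 5 from right. Merged: [2, 2, 5]
Compare 7 vs 6: take 6 from right. Merged: [2, 2, 5, 6]
Compare 7 vs 6: take 6 from right. Merged: [2, 2, 5, 6, 6]
Append remaining from left: [7, 10, 19]. Merged: [2, 2, 5, 6, 6, 7, 10, 19]

Final merged array: [2, 2, 5, 6, 6, 7, 10, 19]
Total comparisons: 5

The merged array is [2, 2, 5, 6, 6, 7, 10, 19], requiring 5 comparisons. The merge step runs in O(n) time where n is the total number of elements.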